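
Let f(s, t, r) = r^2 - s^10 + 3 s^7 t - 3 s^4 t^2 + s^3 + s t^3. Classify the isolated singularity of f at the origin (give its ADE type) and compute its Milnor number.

Type E_7, Milnor number mu = 7.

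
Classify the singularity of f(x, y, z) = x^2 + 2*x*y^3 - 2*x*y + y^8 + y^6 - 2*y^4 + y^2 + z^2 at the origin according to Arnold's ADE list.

The Hessian of f at 0 has rank 2. Corank 1: A-series; mu = 7 gives A_7.

A_7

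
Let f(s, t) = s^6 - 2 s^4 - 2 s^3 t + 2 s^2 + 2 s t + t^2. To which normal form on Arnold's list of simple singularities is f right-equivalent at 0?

A1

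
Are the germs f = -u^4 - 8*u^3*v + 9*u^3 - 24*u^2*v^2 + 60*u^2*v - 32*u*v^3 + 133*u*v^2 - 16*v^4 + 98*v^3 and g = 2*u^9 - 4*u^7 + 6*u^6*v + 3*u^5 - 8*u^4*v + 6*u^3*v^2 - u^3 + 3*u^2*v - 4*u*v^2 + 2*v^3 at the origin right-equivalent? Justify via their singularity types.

The Hessian of f at 0 has rank 0. Corank 2; j^3 = (u + 2*v)*(3*u + 7*v)^2 has shape L^2 M (L != M), so D-series; mu = 5 gives D_5. The Hessian of g at 0 has rank 0. Corank 2; j^3 = -(u - v)*(u^2 - 2*u*v + 2*v^2) splits into three distinct lines over C (the quadratic factor has nonzero discriminant), so D_4. f is D_5 but g is D_4, hence not right-equivalent.

No.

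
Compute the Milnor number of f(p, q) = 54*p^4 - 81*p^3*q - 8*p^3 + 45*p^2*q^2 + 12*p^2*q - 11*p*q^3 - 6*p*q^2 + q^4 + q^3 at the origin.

7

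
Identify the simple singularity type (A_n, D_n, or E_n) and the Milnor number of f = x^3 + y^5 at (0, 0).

The Hessian of f at 0 has rank 0. Corank 2; j^3 = x^3 is a perfect cube, so E-series; the 5-jet and mu = 8 give E_8.

Type E_{8}, Milnor number mu = 8.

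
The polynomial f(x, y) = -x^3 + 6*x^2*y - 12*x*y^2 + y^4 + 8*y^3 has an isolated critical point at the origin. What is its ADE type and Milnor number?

Type E_6, Milnor number mu = 6.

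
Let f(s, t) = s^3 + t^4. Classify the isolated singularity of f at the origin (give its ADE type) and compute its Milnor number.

Type E_{6}, Milnor number mu = 6.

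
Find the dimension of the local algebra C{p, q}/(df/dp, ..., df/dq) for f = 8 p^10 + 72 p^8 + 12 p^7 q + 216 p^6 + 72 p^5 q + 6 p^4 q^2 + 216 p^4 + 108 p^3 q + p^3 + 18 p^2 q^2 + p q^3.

The Hessian of f at 0 is [[0, 0], [0, 0]] with rank 0, so corank 2. A Groebner basis of the Jacobian ideal J(f) in C{p,q} is {p^2/12 + q^4 + q^3/36, p^3, p^2*q - p^2/36 - q^3/108, p^2/3 + p*q^2 + q^3/9}; counting standard monomials gives mu = 7. Corank 2; j^3 = p^3 is a perfect cube, so E-series; the 4-jet and mu = 7 give E_7.

7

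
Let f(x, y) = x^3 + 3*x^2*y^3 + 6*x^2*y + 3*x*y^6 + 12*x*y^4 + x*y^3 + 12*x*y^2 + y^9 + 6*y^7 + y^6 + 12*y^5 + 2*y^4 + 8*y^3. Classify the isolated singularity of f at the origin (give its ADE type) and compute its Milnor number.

The Hessian of f at 0 has rank 0. Corank 2; j^3 = (x + 2*y)^3 is a perfect cube, so E-series; the 4-jet and mu = 7 give E_7.

Type E_{7}, Milnor number mu = 7.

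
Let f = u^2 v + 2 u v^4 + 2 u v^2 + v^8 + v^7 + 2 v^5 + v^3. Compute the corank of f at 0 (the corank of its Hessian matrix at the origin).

2

The Hessian at 0 is [[0, 0], [0, 0]] of rank 0; hence corank 2.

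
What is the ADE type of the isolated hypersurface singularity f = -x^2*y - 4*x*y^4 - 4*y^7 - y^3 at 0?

The Hessian of f at 0 has rank 0. Corank 2; j^3 = -y*(x^2 + y^2) splits into three distinct lines over C (the quadratic factor has nonzero discriminant), so D_4.

D4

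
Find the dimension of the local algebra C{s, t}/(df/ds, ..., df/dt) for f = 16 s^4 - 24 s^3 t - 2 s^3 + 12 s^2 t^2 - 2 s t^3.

7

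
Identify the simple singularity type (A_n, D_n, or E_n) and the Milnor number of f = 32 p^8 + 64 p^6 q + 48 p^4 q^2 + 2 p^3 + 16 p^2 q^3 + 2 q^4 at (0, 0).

Type E_{6}, Milnor number mu = 6.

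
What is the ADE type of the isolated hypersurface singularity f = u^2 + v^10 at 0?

The Hessian of f at 0 is [[2, 0], [0, 0]] with rank 1, so corank 1. A Groebner basis of the Jacobian ideal J(f) in C{u,v} is {v^9, u}; counting standard monomials gives mu = 9. Corank 1: A-series; mu = 9 gives A_9.

A9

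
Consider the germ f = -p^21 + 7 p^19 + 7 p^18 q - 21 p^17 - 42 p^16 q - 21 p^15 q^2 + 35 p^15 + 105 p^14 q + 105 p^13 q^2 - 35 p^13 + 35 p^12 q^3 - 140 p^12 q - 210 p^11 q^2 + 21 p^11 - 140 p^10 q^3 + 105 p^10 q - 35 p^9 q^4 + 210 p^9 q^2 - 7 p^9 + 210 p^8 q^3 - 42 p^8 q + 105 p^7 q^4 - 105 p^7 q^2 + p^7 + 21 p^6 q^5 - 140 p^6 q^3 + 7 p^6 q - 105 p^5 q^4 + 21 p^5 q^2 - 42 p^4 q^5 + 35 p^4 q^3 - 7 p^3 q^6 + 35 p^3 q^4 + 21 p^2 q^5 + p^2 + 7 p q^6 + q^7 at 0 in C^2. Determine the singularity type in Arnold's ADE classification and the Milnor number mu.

The Hessian of f at 0 is [[2, 0], [0, 0]] with rank 1, so corank 1. A Groebner basis of the Jacobian ideal J(f) in C{p,q} is {q^6, p}; counting standard monomials gives mu = 6. Corank 1: A-series; mu = 6 gives A_6.

Type A6, Milnor number mu = 6.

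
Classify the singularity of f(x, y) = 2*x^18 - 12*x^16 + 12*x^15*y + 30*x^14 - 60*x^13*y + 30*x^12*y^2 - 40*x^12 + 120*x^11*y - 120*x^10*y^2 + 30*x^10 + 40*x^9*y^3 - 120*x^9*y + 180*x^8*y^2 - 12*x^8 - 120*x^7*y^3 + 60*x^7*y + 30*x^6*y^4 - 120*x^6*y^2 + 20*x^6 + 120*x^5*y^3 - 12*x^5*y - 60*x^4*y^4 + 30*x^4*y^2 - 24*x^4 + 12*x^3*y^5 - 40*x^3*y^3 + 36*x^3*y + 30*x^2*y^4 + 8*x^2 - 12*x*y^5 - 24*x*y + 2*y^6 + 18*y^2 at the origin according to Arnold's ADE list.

A5

The Hessian of f at 0 is [[16, -24], [-24, 36]] with rank 1, so corank 1. A Groebner basis of the Jacobian ideal J(f) in C{x,y} is {x*y^2 - 8*x/27 + 4*y/9, -16*x/81 + y^3 + 8*y/27, x^2 - 3*x*y + 9*y^2/4}; counting standard monomials gives mu = 5. Corank 1: A-series; mu = 5 gives A_5.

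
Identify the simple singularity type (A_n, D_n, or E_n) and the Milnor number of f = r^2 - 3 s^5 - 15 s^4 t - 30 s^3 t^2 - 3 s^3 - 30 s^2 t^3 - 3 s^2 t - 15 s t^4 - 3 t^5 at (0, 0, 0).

The Hessian of f at 0 is [[0, 0, 0], [0, 0, 0], [0, 0, 2]] with rank 1, so corank 2. A Groebner basis of the Jacobian ideal J(f) in C{s,t,r} is {-s*t/5 + t^4, s*t^2, s^2 + s*t, r}; counting standard monomials gives mu = 6. Corank 2; j^3 = -3*s^2*(s + t) has shape L^2 M (L != M), so D-series; mu = 6 gives D_6.

Type D_{6}, Milnor number mu = 6.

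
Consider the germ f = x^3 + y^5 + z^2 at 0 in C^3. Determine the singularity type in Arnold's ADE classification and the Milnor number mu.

Type E_{8}, Milnor number mu = 8.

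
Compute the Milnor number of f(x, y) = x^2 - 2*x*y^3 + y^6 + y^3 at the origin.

The Hessian of f at 0 has rank 1. Corank 1: A-series; mu = 2 gives A_2.

2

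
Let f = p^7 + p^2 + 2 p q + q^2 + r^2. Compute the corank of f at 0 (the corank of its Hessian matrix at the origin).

1

The Hessian at 0 is [[2, 2, 0], [2, 2, 0], [0, 0, 2]] of rank 2; hence corank 1.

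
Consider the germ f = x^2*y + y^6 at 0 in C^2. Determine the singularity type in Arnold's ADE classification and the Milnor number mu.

The Hessian of f at 0 has rank 0. Corank 2; j^3 = x^2*y has shape L^2 M (L != M), so D-series; mu = 7 gives D_7.

Type D_{7}, Milnor number mu = 7.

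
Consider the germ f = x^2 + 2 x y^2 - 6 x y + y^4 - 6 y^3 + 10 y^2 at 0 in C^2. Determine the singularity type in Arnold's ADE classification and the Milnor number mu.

The Hessian of f at 0 is [[2, -6], [-6, 20]] with rank 2, so corank 0. A Groebner basis of the Jacobian ideal J(f) in C{x,y} is {x, y}; counting standard monomials gives mu = 1. Corank 0: nondegenerate Morse point, so A_1.

Type A1, Milnor number mu = 1.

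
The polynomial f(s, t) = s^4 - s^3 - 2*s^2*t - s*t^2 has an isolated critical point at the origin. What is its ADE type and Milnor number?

The Hessian of f at 0 has rank 0. Corank 2; j^3 = -s*(s + t)^2 has shape L^2 M (L != M), so D-series; mu = 5 gives D_5.

Type D_5, Milnor number mu = 5.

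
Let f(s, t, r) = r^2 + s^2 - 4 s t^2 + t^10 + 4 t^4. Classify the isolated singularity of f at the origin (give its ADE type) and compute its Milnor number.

Type A_{9}, Milnor number mu = 9.

The Hessian of f at 0 has rank 2. Corank 1: A-series; mu = 9 gives A_9.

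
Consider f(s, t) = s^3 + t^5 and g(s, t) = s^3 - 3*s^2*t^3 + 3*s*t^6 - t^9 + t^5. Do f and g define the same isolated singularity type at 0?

Yes.

The Hessian of f at 0 has rank 0. Corank 2; j^3 = s^3 is a perfect cube, so E-series; the 5-jet and mu = 8 give E_8. The Hessian of g at 0 has rank 0. Corank 2; j^3 = s^3 is a perfect cube, so E-series; the 5-jet and mu = 8 give E_8. Both have type E_8, hence right-equivalent.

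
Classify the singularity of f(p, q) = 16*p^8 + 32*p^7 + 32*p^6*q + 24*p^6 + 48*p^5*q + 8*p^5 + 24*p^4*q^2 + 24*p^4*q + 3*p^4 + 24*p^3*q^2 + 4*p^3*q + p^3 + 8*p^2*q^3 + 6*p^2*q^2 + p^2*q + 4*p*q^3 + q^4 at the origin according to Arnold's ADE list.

D_{5}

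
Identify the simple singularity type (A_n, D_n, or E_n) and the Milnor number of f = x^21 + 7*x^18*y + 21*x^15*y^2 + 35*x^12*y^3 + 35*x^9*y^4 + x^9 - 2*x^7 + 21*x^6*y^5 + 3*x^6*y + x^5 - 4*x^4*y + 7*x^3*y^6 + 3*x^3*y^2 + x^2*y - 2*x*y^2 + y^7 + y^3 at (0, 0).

Type D8, Milnor number mu = 8.

The Hessian of f at 0 has rank 0. Corank 2; j^3 = y*(x - y)^2 has shape L^2 M (L != M), so D-series; mu = 8 gives D_8.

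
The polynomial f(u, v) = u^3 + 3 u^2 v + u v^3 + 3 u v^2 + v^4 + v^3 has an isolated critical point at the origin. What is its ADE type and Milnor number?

The Hessian of f at 0 has rank 0. Corank 2; j^3 = (u + v)^3 is a perfect cube, so E-series; the 4-jet and mu = 7 give E_7.

Type E_{7}, Milnor number mu = 7.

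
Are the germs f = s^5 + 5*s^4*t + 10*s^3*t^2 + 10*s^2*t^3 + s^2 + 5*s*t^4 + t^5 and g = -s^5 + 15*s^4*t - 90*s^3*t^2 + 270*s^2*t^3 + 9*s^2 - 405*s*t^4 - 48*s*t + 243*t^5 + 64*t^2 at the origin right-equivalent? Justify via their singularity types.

Yes.

The Hessian of f at 0 has rank 1. Corank 1: A-series; mu = 4 gives A_4. The Hessian of g at 0 has rank 1. Corank 1: A-series; mu = 4 gives A_4. Both have type A_4, hence right-equivalent.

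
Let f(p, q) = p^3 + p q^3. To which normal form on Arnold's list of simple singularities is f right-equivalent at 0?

E_{7}

The Hessian of f at 0 has rank 0. Corank 2; j^3 = p^3 is a perfect cube, so E-series; the 4-jet and mu = 7 give E_7.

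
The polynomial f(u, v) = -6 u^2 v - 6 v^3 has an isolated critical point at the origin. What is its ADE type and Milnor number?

Type D_{4}, Milnor number mu = 4.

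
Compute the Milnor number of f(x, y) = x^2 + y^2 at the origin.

1

The Hessian of f at 0 is [[2, 0], [0, 2]] with rank 2, so corank 0. A Groebner basis of the Jacobian ideal J(f) in C{x,y} is {x, y}; counting standard monomials gives mu = 1. Corank 0: nondegenerate Morse point, so A_1.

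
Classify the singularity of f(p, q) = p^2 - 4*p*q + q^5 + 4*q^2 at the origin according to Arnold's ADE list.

A_{4}

The Hessian of f at 0 is [[2, -4], [-4, 8]] with rank 1, so corank 1. A Groebner basis of the Jacobian ideal J(f) in C{p,q} is {q^4, p - 2*q}; counting standard monomials gives mu = 4. Corank 1: A-series; mu = 4 gives A_4.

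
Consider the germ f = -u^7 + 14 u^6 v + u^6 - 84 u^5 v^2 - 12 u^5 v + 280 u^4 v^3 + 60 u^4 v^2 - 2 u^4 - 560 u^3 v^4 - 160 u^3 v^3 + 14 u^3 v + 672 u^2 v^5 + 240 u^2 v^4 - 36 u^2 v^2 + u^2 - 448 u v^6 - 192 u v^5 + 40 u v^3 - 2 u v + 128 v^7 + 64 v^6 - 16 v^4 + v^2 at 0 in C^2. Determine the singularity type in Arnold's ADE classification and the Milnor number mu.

The Hessian of f at 0 has rank 1. Corank 1: A-series; mu = 6 gives A_6.

Type A6, Milnor number mu = 6.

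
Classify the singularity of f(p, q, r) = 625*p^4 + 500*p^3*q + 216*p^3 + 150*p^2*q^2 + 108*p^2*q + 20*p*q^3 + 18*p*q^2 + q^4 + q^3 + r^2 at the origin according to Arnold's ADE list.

E_6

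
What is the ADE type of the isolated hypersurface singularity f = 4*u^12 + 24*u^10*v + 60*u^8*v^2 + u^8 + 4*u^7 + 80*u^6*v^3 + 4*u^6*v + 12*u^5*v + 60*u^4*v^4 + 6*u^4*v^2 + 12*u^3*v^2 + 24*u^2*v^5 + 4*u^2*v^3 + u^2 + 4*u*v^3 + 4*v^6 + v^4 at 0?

The Hessian of f at 0 has rank 1. Corank 1: A-series; mu = 3 gives A_3.

A_3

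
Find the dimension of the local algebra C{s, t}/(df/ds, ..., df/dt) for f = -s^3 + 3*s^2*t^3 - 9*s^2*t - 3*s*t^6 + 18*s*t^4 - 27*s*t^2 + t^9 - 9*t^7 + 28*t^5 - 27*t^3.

8

The Hessian of f at 0 has rank 0. Corank 2; j^3 = -(s + 3*t)^3 is a perfect cube, so E-series; the 5-jet and mu = 8 give E_8.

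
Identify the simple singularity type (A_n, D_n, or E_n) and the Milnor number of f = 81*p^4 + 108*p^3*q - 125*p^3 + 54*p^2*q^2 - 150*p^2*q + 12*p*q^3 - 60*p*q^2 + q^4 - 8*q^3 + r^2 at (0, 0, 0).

Type E_{6}, Milnor number mu = 6.

The Hessian of f at 0 has rank 1. Corank 2; j^3 = -(5*p + 2*q)^3 is a perfect cube, so E-series; the 4-jet and mu = 6 give E_6.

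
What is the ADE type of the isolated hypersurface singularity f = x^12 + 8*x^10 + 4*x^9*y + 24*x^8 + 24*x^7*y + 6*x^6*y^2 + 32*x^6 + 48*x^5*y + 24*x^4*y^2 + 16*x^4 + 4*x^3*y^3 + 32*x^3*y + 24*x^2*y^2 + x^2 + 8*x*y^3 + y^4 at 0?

The Hessian of f at 0 has rank 1. Corank 1: A-series; mu = 3 gives A_3.

A_{3}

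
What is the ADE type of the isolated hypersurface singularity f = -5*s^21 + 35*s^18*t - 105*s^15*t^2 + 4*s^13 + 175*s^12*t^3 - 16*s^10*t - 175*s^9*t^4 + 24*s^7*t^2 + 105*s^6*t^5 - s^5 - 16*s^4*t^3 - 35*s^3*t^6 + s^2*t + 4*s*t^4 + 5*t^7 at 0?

D8

The Hessian of f at 0 has rank 0. Corank 2; j^3 = s^2*t has shape L^2 M (L != M), so D-series; mu = 8 gives D_8.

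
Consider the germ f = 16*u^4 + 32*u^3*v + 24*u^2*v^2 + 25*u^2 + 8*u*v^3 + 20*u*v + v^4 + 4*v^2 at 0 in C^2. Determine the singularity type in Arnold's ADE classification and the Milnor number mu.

The Hessian of f at 0 has rank 1. Corank 1: A-series; mu = 3 gives A_3.

Type A_{3}, Milnor number mu = 3.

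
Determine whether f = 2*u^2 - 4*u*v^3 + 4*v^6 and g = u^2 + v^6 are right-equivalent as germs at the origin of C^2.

Yes.

The Hessian of f at 0 has rank 1. Corank 1: A-series; mu = 5 gives A_5. The Hessian of g at 0 has rank 1. Corank 1: A-series; mu = 5 gives A_5. Both have type A_5, hence right-equivalent.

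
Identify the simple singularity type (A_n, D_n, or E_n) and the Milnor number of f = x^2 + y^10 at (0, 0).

Type A_9, Milnor number mu = 9.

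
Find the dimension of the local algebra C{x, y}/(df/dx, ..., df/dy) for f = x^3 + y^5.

8

The Hessian of f at 0 is [[0, 0], [0, 0]] with rank 0, so corank 2. A Groebner basis of the Jacobian ideal J(f) in C{x,y} is {y^4, x^2}; counting standard monomials gives mu = 8. Corank 2; j^3 = x^3 is a perfect cube, so E-series; the 5-jet and mu = 8 give E_8.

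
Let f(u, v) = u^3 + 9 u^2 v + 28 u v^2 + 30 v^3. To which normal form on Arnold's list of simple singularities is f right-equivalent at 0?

The Hessian of f at 0 is [[0, 0], [0, 0]] with rank 0, so corank 2. A Groebner basis of the Jacobian ideal J(f) in C{u,v} is {v^3, u^2 - 26*v^2/3, u*v + 3*v^2}; counting standard monomials gives mu = 4. Corank 2; j^3 = (u + 3*v)*(u^2 + 6*u*v + 10*v^2) splits into three distinct lines over C (the quadratic factor has nonzero discriminant), so D_4.

D_4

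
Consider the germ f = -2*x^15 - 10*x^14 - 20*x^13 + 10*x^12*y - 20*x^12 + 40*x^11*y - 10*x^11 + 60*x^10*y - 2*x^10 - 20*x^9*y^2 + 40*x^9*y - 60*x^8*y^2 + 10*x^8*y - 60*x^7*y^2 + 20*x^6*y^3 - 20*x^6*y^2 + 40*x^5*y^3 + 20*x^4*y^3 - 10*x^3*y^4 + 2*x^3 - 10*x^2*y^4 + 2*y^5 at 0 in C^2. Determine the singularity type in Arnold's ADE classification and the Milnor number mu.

Type E_{8}, Milnor number mu = 8.

The Hessian of f at 0 has rank 0. Corank 2; j^3 = 2*x^3 is a perfect cube, so E-series; the 5-jet and mu = 8 give E_8.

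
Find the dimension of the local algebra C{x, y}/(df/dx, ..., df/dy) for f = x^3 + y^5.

The Hessian of f at 0 is [[0, 0], [0, 0]] with rank 0, so corank 2. A Groebner basis of the Jacobian ideal J(f) in C{x,y} is {y^4, x^2}; counting standard monomials gives mu = 8. Corank 2; j^3 = x^3 is a perfect cube, so E-series; the 5-jet and mu = 8 give E_8.

8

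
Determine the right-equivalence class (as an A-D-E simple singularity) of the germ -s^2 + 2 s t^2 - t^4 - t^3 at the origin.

A_{2}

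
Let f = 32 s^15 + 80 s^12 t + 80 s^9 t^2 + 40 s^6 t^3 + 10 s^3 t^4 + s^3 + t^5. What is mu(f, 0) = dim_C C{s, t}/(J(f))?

The Hessian of f at 0 is [[0, 0], [0, 0]] with rank 0, so corank 2. A Groebner basis of the Jacobian ideal J(f) in C{s,t} is {t^4, s^2}; counting standard monomials gives mu = 8. Corank 2; j^3 = s^3 is a perfect cube, so E-series; the 5-jet and mu = 8 give E_8.

8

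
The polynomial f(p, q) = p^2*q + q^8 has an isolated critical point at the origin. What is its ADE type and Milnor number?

The Hessian of f at 0 is [[0, 0], [0, 0]] with rank 0, so corank 2. A Groebner basis of the Jacobian ideal J(f) in C{p,q} is {p^2/8 + q^7, p^3, p*q}; counting standard monomials gives mu = 9. Corank 2; j^3 = p^2*q has shape L^2 M (L != M), so D-series; mu = 9 gives D_9.

Type D_{9}, Milnor number mu = 9.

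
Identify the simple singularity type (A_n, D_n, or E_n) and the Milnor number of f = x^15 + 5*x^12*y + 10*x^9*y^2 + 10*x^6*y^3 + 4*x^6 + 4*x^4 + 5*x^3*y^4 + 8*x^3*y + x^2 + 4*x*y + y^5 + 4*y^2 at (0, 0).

The Hessian of f at 0 has rank 1. Corank 1: A-series; mu = 4 gives A_4.

Type A_4, Milnor number mu = 4.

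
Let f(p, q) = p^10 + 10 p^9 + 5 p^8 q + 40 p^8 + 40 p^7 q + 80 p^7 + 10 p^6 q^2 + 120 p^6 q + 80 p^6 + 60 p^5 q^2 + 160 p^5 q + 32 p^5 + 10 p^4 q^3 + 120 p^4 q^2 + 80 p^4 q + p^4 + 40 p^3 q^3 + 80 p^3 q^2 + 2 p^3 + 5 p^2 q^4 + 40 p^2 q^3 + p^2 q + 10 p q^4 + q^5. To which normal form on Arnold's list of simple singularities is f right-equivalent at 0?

D6

The Hessian of f at 0 has rank 0. Corank 2; j^3 = p^2*(2*p + q) has shape L^2 M (L != M), so D-series; mu = 6 gives D_6.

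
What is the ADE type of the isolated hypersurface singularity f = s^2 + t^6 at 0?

A5

The Hessian of f at 0 is [[2, 0], [0, 0]] with rank 1, so corank 1. A Groebner basis of the Jacobian ideal J(f) in C{s,t} is {t^5, s}; counting standard monomials gives mu = 5. Corank 1: A-series; mu = 5 gives A_5.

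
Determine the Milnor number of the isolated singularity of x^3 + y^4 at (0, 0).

The Hessian of f at 0 is [[0, 0], [0, 0]] with rank 0, so corank 2. A Groebner basis of the Jacobian ideal J(f) in C{x,y} is {y^3, x^2}; counting standard monomials gives mu = 6. Corank 2; j^3 = x^3 is a perfect cube, so E-series; the 4-jet and mu = 6 give E_6.

6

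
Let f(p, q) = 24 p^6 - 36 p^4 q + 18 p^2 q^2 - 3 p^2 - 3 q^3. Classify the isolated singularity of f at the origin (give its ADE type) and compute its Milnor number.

The Hessian of f at 0 is [[-6, 0], [0, 0]] with rank 1, so corank 1. A Groebner basis of the Jacobian ideal J(f) in C{p,q} is {q^2, p}; counting standard monomials gives mu = 2. Corank 1: A-series; mu = 2 gives A_2.

Type A2, Milnor number mu = 2.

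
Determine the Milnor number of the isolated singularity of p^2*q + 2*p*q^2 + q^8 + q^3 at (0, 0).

9

The Hessian of f at 0 has rank 0. Corank 2; j^3 = q*(p + q)^2 has shape L^2 M (L != M), so D-series; mu = 9 gives D_9.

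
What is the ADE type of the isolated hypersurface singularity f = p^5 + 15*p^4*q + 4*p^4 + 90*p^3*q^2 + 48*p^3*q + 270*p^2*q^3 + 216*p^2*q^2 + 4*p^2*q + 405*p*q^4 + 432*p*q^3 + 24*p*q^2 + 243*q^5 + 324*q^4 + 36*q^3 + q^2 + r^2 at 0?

A_4

The Hessian of f at 0 is [[0, 0, 0], [0, 2, 0], [0, 0, 2]] with rank 2, so corank 1. A Groebner basis of the Jacobian ideal J(f) in C{p,q,r} is {p^2 + 6*p*q + q/2, q^2, r}; counting standard monomials gives mu = 4. Corank 1: A-series; mu = 4 gives A_4.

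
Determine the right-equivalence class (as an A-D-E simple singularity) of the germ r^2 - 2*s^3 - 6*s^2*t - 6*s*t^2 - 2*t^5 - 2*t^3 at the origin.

The Hessian of f at 0 has rank 1. Corank 2; j^3 = -2*(s + t)^3 is a perfect cube, so E-series; the 5-jet and mu = 8 give E_8.

E_8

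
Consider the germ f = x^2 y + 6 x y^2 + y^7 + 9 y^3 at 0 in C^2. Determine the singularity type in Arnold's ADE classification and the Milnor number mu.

The Hessian of f at 0 is [[0, 0], [0, 0]] with rank 0, so corank 2. A Groebner basis of the Jacobian ideal J(f) in C{x,y} is {x^2/7 + y^6 - 9*y^2/7, x^3 + 27*y^3, x*y + 3*y^2}; counting standard monomials gives mu = 8. Corank 2; j^3 = y*(x + 3*y)^2 has shape L^2 M (L != M), so D-series; mu = 8 gives D_8.

Type D8, Milnor number mu = 8.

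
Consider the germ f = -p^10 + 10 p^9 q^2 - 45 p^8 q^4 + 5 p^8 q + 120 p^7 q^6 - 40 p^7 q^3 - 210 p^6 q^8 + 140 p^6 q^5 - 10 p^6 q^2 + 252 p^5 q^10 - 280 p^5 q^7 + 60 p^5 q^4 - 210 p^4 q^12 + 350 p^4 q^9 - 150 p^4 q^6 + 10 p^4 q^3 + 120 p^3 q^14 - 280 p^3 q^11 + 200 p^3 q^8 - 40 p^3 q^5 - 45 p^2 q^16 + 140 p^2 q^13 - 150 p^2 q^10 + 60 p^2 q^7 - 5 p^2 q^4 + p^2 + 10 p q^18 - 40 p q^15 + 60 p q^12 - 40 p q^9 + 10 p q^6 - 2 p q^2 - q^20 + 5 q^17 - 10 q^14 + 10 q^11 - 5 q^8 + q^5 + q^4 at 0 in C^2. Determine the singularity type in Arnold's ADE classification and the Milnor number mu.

Type A_4, Milnor number mu = 4.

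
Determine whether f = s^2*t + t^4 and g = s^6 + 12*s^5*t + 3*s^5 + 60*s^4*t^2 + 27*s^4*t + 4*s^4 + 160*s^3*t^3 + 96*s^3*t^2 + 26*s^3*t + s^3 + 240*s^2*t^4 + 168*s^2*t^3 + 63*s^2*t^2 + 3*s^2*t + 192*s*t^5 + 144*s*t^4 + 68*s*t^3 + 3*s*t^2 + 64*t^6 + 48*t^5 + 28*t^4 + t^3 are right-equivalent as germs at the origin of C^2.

No.

The Hessian of f at 0 is [[0, 0], [0, 0]] with rank 0, so corank 2. A Groebner basis of the Jacobian ideal J(f) in C{s,t} is {s^3, s^2/4 + t^3, s*t}; counting standard monomials gives mu = 5. Corank 2; j^3 = s^2*t has shape L^2 M (L != M), so D-series; mu = 5 gives D_5. The Hessian of g at 0 is [[0, 0], [0, 0]] with rank 0, so corank 2. A Groebner basis of the Jacobian ideal J(g) in C{s,t} is {s^3 + 3*s^2 + 6*s*t + 3*t^2, s^2*t - 5*s^2/2 - 5*s*t - 5*t^2/2, 2*s^2 + s*t^2 + 4*s*t + 2*t^2, -3*s^2/2 - 3*s*t + t^3 - 3*t^2/2}; counting standard monomials gives mu = 6. Corank 2; j^3 = (s + t)^3 is a perfect cube, so E-series; the 4-jet and mu = 6 give E_6. f is D_5 but g is E_6, hence not right-equivalent.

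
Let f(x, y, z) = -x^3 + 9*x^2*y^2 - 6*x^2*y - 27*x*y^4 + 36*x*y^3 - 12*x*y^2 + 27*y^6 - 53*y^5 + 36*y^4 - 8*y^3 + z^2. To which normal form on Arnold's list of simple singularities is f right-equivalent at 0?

E_8

The Hessian of f at 0 is [[0, 0, 0], [0, 0, 0], [0, 0, 2]] with rank 1, so corank 2. A Groebner basis of the Jacobian ideal J(f) in C{x,y,z} is {y^4, x^3 + 6*x^2*y + 2*x^2 + 8*x*y - 16*y^3 + 8*y^2, -x^2/6 + x*y^2 - 2*x*y/3 + 2*y^3 - 2*y^2/3, z}; counting standard monomials gives mu = 8. Corank 2; j^3 = -(x + 2*y)^3 is a perfect cube, so E-series; the 5-jet and mu = 8 give E_8.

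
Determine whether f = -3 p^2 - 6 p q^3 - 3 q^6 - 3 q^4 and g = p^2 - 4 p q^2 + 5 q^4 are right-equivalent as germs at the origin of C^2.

Yes.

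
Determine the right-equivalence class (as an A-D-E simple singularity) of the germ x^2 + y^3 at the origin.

A_{2}

The Hessian of f at 0 has rank 1. Corank 1: A-series; mu = 2 gives A_2.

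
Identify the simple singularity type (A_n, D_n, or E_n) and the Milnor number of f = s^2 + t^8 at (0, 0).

Type A_7, Milnor number mu = 7.

The Hessian of f at 0 has rank 1. Corank 1: A-series; mu = 7 gives A_7.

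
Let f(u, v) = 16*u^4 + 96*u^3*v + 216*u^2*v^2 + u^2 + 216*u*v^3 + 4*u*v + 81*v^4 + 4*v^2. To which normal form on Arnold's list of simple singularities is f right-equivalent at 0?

A_3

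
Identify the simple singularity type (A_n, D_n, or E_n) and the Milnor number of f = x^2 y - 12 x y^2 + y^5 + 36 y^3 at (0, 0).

Type D_{6}, Milnor number mu = 6.

The Hessian of f at 0 is [[0, 0], [0, 0]] with rank 0, so corank 2. A Groebner basis of the Jacobian ideal J(f) in C{x,y} is {x^2/5 + y^4 - 36*y^2/5, x^3 - 216*y^3, x*y - 6*y^2}; counting standard monomials gives mu = 6. Corank 2; j^3 = y*(x - 6*y)^2 has shape L^2 M (L != M), so D-series; mu = 6 gives D_6.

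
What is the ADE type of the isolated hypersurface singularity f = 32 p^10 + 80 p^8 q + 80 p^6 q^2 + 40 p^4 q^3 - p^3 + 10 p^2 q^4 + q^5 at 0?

The Hessian of f at 0 is [[0, 0], [0, 0]] with rank 0, so corank 2. A Groebner basis of the Jacobian ideal J(f) in C{p,q} is {q^4, p^2}; counting standard monomials gives mu = 8. Corank 2; j^3 = -p^3 is a perfect cube, so E-series; the 5-jet and mu = 8 give E_8.

E_8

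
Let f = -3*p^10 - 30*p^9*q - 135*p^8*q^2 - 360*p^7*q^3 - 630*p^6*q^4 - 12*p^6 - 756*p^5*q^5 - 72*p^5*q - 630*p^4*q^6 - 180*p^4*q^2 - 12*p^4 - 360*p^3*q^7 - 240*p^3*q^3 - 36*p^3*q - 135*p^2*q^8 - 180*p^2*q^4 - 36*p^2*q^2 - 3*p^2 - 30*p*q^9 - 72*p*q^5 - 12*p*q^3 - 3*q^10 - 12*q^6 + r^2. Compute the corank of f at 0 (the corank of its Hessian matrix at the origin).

1

Hessian at 0 has rank 2.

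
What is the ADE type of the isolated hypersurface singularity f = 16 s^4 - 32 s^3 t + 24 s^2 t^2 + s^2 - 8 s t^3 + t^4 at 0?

A3

The Hessian of f at 0 is [[2, 0], [0, 0]] with rank 1, so corank 1. A Groebner basis of the Jacobian ideal J(f) in C{s,t} is {t^3, s}; counting standard monomials gives mu = 3. Corank 1: A-series; mu = 3 gives A_3.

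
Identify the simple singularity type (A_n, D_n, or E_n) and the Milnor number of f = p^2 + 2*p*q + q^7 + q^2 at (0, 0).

Type A_6, Milnor number mu = 6.

The Hessian of f at 0 has rank 1. Corank 1: A-series; mu = 6 gives A_6.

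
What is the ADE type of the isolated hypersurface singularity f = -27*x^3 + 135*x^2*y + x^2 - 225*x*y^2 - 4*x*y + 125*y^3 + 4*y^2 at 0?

A_2

The Hessian of f at 0 has rank 1. Corank 1: A-series; mu = 2 gives A_2.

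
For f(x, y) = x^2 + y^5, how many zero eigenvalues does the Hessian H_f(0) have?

1

Hessian at 0 has rank 1.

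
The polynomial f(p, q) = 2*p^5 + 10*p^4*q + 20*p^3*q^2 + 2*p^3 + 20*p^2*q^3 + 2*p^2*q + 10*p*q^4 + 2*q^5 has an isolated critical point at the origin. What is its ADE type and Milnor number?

Type D6, Milnor number mu = 6.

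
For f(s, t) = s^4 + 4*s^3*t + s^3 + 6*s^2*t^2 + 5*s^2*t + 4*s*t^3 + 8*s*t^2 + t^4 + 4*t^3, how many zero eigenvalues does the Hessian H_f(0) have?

2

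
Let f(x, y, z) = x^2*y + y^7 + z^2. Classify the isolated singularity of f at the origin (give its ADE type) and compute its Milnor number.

Type D_{8}, Milnor number mu = 8.

The Hessian of f at 0 has rank 1. Corank 2; j^3 = x^2*y has shape L^2 M (L != M), so D-series; mu = 8 gives D_8.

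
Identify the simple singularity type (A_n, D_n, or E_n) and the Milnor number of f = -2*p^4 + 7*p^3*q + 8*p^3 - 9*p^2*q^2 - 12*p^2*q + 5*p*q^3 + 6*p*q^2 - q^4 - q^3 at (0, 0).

The Hessian of f at 0 is [[0, 0], [0, 0]] with rank 0, so corank 2. A Groebner basis of the Jacobian ideal J(f) in C{p,q} is {768*p^2 - 768*p*q + q^4 + 8*q^3 + 192*q^2, p^3 - 36*p^2 + 36*p*q - q^3/2 - 9*q^2, p^2*q - 40*p^2 + 40*p*q - 2*q^3/3 - 10*q^2, -32*p^2 + p*q^2 + 32*p*q - 5*q^3/6 - 8*q^2}; counting standard monomials gives mu = 7. Corank 2; j^3 = (2*p - q)^3 is a perfect cube, so E-series; the 4-jet and mu = 7 give E_7.

Type E_{7}, Milnor number mu = 7.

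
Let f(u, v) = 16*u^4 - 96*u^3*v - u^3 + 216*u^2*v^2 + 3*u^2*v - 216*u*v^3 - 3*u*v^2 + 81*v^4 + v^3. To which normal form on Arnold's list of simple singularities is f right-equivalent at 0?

The Hessian of f at 0 has rank 0. Corank 2; j^3 = -(u - v)^3 is a perfect cube, so E-series; the 4-jet and mu = 6 give E_6.

E_6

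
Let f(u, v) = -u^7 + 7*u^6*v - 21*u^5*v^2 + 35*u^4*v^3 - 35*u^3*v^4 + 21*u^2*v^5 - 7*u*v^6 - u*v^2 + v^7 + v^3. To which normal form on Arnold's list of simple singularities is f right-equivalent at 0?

The Hessian of f at 0 is [[0, 0], [0, 0]] with rank 0, so corank 2. A Groebner basis of the Jacobian ideal J(f) in C{u,v} is {u^6 + v^2/7, v^3, u*v - v^2}; counting standard monomials gives mu = 8. Corank 2; j^3 = -v^2*(u - v) has shape L^2 M (L != M), so D-series; mu = 8 gives D_8.

D8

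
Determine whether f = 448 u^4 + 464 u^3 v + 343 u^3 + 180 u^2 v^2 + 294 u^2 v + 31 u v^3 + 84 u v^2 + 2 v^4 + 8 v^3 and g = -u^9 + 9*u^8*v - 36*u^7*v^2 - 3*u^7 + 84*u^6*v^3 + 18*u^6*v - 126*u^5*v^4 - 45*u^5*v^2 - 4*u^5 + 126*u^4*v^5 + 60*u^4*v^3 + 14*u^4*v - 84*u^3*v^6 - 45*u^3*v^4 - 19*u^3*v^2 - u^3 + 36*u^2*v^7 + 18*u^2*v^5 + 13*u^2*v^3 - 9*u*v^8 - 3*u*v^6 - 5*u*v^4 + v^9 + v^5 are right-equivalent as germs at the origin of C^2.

No.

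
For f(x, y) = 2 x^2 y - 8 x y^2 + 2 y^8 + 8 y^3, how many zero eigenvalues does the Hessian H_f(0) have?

Hessian at 0 has rank 0.

2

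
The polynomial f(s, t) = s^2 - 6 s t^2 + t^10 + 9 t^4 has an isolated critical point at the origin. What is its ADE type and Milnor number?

Type A_{9}, Milnor number mu = 9.

The Hessian of f at 0 is [[2, 0], [0, 0]] with rank 1, so corank 1. A Groebner basis of the Jacobian ideal J(f) in C{s,t} is {s^5, s^4*t, -s/3 + t^2}; counting standard monomials gives mu = 9. Corank 1: A-series; mu = 9 gives A_9.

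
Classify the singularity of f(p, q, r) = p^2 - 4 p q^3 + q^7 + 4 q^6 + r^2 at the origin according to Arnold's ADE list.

A6

The Hessian of f at 0 has rank 2. Corank 1: A-series; mu = 6 gives A_6.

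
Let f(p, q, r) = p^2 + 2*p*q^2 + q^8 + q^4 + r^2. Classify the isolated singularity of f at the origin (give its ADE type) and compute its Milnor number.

The Hessian of f at 0 has rank 2. Corank 1: A-series; mu = 7 gives A_7.

Type A7, Milnor number mu = 7.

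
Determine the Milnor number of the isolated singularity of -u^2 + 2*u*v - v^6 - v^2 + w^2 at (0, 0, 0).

5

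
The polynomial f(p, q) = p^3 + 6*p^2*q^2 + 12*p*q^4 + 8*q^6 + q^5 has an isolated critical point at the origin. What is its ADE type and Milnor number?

Type E_{8}, Milnor number mu = 8.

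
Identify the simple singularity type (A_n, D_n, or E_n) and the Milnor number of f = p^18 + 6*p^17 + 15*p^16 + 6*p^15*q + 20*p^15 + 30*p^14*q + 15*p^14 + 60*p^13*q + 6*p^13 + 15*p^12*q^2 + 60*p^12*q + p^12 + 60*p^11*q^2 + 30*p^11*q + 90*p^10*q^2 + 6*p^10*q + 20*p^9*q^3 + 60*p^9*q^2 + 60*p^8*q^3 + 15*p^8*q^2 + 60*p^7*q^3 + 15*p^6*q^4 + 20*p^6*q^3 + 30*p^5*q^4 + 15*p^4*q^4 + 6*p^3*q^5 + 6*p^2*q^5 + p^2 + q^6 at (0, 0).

Type A_{5}, Milnor number mu = 5.

The Hessian of f at 0 is [[2, 0], [0, 0]] with rank 1, so corank 1. A Groebner basis of the Jacobian ideal J(f) in C{p,q} is {q^5, p}; counting standard monomials gives mu = 5. Corank 1: A-series; mu = 5 gives A_5.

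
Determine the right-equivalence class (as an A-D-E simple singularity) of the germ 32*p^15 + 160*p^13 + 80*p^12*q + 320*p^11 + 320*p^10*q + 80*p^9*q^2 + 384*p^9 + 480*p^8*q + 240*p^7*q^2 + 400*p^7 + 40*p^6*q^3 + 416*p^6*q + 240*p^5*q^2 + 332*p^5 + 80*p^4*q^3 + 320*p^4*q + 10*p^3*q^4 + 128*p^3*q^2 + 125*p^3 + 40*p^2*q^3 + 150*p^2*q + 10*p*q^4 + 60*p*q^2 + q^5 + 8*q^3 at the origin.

E_{8}

The Hessian of f at 0 is [[0, 0], [0, 0]] with rank 0, so corank 2. A Groebner basis of the Jacobian ideal J(f) in C{p,q} is {-10625*p^2/64 + p*q^3 - 2125*p*q/16 - 425*q^2/16, 3125*p^2/8 + 625*p*q/2 + q^4 + 125*q^2/2, p^3 - 12*p*q^2/25 - 16*q^3/125, p^2*q + 4*p*q^2/5 + 4*q^3/25}; counting standard monomials gives mu = 8. Corank 2; j^3 = (5*p + 2*q)^3 is a perfect cube, so E-series; the 5-jet and mu = 8 give E_8.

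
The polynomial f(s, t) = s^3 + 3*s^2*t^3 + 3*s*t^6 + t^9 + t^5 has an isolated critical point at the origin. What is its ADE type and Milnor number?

Type E_8, Milnor number mu = 8.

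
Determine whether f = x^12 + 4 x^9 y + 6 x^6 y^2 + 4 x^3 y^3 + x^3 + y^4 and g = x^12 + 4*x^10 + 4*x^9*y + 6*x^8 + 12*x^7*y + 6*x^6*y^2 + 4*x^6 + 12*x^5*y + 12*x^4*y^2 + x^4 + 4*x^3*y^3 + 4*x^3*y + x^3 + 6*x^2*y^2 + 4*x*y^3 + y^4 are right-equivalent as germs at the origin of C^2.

Yes.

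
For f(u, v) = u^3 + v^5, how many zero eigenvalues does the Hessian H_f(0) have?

2

Hessian at 0 has rank 0.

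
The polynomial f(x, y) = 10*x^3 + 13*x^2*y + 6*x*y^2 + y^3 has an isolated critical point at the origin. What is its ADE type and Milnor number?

Type D_4, Milnor number mu = 4.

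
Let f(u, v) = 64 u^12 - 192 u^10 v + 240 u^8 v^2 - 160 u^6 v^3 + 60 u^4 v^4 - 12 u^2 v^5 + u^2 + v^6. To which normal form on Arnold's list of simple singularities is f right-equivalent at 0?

A5

The Hessian of f at 0 has rank 1. Corank 1: A-series; mu = 5 gives A_5.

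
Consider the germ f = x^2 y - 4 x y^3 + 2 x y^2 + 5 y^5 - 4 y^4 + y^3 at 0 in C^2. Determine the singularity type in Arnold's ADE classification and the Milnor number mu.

Type D_{6}, Milnor number mu = 6.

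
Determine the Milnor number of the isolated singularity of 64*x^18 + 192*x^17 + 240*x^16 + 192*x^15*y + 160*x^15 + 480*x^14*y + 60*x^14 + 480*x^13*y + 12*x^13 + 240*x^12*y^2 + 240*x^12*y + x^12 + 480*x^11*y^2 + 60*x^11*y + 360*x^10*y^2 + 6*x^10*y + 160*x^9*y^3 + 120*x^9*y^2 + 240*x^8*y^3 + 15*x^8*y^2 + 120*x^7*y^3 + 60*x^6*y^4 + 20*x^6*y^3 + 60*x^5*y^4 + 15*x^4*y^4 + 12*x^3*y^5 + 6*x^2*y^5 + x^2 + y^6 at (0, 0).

5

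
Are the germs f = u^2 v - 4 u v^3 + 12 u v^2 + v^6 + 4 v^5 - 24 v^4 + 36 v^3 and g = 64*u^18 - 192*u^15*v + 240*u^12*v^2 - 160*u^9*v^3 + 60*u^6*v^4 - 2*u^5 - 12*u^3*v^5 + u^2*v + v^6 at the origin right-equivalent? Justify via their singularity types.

Yes.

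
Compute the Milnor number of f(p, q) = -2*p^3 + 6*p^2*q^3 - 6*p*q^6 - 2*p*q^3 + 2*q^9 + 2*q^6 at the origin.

The Hessian of f at 0 is [[0, 0], [0, 0]] with rank 0, so corank 2. A Groebner basis of the Jacobian ideal J(f) in C{p,q} is {p^3, p*q^2, 3*p^2 + q^3}; counting standard monomials gives mu = 7. Corank 2; j^3 = -2*p^3 is a perfect cube, so E-series; the 4-jet and mu = 7 give E_7.

7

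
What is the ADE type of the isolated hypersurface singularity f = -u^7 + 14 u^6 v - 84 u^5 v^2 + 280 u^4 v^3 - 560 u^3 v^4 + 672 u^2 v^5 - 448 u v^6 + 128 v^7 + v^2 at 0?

A_6

The Hessian of f at 0 is [[0, 0], [0, 2]] with rank 1, so corank 1. A Groebner basis of the Jacobian ideal J(f) in C{u,v} is {u^6, v}; counting standard monomials gives mu = 6. Corank 1: A-series; mu = 6 gives A_6.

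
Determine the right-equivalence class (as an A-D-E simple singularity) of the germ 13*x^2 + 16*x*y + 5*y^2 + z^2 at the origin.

A_{1}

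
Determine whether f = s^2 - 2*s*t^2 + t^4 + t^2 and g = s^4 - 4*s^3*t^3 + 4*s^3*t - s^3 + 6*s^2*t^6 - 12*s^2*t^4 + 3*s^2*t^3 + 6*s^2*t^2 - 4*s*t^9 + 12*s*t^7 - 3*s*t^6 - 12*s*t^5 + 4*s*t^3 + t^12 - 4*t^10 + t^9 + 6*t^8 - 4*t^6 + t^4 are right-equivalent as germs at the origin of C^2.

No.

The Hessian of f at 0 has rank 2. Corank 0: nondegenerate Morse point, so A_1. The Hessian of g at 0 has rank 0. Corank 2; j^3 = -s^3 is a perfect cube, so E-series; the 4-jet and mu = 6 give E_6. f is A_1 but g is E_6, hence not right-equivalent.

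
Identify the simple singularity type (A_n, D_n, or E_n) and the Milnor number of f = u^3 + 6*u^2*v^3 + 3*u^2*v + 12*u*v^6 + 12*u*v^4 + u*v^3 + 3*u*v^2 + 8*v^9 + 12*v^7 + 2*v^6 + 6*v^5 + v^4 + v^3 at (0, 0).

Type E_7, Milnor number mu = 7.

The Hessian of f at 0 has rank 0. Corank 2; j^3 = (u + v)^3 is a perfect cube, so E-series; the 4-jet and mu = 7 give E_7.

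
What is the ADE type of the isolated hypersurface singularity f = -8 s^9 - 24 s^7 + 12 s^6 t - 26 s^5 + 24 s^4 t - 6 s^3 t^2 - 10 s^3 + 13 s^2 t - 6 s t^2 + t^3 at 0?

The Hessian of f at 0 has rank 0. Corank 2; j^3 = -(2*s - t)*(5*s^2 - 4*s*t + t^2) splits into three distinct lines over C (the quadratic factor has nonzero discriminant), so D_4.

D4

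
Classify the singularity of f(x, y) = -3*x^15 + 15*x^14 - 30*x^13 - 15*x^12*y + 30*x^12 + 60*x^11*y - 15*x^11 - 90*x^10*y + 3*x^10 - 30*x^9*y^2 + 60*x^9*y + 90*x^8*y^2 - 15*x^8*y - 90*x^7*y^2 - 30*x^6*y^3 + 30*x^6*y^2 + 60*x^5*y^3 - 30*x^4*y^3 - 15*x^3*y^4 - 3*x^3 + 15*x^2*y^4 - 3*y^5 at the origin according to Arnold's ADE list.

E_{8}

The Hessian of f at 0 is [[0, 0], [0, 0]] with rank 0, so corank 2. A Groebner basis of the Jacobian ideal J(f) in C{x,y} is {y^4, x^2}; counting standard monomials gives mu = 8. Corank 2; j^3 = -3*x^3 is a perfect cube, so E-series; the 5-jet and mu = 8 give E_8.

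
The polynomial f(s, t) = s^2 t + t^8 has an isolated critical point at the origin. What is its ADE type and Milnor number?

Type D_{9}, Milnor number mu = 9.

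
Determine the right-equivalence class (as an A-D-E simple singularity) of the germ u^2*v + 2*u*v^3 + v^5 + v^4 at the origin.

D_{5}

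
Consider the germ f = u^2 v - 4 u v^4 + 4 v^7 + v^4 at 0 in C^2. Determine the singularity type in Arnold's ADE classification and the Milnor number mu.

Type D_{5}, Milnor number mu = 5.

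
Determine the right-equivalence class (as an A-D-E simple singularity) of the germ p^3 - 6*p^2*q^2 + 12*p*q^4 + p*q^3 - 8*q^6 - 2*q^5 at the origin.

E_7

The Hessian of f at 0 has rank 0. Corank 2; j^3 = p^3 is a perfect cube, so E-series; the 4-jet and mu = 7 give E_7.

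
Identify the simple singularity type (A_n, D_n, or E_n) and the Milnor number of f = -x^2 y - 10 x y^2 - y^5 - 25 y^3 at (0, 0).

Type D_{6}, Milnor number mu = 6.

The Hessian of f at 0 has rank 0. Corank 2; j^3 = -y*(x + 5*y)^2 has shape L^2 M (L != M), so D-series; mu = 6 gives D_6.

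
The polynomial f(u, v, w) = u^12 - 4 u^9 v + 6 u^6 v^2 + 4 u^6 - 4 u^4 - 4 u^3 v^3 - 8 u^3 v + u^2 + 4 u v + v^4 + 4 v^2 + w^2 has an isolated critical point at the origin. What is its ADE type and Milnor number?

Type A_3, Milnor number mu = 3.

The Hessian of f at 0 has rank 2. Corank 1: A-series; mu = 3 gives A_3.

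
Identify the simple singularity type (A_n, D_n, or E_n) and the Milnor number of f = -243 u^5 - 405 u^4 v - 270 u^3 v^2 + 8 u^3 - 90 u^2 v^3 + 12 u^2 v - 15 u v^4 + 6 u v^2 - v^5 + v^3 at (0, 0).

The Hessian of f at 0 has rank 0. Corank 2; j^3 = (2*u + v)^3 is a perfect cube, so E-series; the 5-jet and mu = 8 give E_8.

Type E8, Milnor number mu = 8.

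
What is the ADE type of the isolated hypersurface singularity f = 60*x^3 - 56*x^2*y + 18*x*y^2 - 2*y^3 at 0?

D_{4}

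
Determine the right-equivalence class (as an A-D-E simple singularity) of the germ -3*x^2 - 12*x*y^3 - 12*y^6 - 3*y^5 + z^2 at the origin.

A4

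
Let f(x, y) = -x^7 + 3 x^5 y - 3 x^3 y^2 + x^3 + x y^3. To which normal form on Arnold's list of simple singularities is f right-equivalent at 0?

E7

The Hessian of f at 0 has rank 0. Corank 2; j^3 = x^3 is a perfect cube, so E-series; the 4-jet and mu = 7 give E_7.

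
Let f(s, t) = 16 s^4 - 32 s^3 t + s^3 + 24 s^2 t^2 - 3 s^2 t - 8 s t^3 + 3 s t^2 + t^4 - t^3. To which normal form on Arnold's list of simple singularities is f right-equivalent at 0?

E6

The Hessian of f at 0 has rank 0. Corank 2; j^3 = (s - t)^3 is a perfect cube, so E-series; the 4-jet and mu = 6 give E_6.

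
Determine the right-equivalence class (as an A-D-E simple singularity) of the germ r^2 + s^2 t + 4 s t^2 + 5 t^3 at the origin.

D4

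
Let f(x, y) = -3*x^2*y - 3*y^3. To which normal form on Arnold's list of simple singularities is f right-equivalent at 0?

The Hessian of f at 0 is [[0, 0], [0, 0]] with rank 0, so corank 2. A Groebner basis of the Jacobian ideal J(f) in C{x,y} is {y^3, x^2 + 3*y^2, x*y}; counting standard monomials gives mu = 4. Corank 2; j^3 = -3*y*(x^2 + y^2) splits into three distinct lines over C (the quadratic factor has nonzero discriminant), so D_4.

D_4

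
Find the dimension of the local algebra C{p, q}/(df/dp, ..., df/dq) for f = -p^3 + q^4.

6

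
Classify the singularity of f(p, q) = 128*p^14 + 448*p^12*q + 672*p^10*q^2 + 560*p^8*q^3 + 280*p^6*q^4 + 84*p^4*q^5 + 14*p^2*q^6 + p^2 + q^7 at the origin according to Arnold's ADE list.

A6

The Hessian of f at 0 is [[2, 0], [0, 0]] with rank 1, so corank 1. A Groebner basis of the Jacobian ideal J(f) in C{p,q} is {q^6, p}; counting standard monomials gives mu = 6. Corank 1: A-series; mu = 6 gives A_6.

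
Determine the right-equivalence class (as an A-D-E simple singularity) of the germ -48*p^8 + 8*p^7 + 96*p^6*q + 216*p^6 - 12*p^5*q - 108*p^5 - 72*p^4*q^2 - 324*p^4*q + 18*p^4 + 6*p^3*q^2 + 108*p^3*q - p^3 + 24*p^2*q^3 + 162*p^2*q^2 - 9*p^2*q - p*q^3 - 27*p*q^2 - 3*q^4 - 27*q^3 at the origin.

E7

The Hessian of f at 0 is [[0, 0], [0, 0]] with rank 0, so corank 2. A Groebner basis of the Jacobian ideal J(f) in C{p,q} is {-p^2/2958 - p*q/493 + q^4 - q^3/8874 - 3*q^2/986, p^3 - 487*p^2/986 - 1461*p*q/493 + 79379*q^3/2958 - 4383*q^2/986, p^2*q + 973*p^2/8874 + 973*p*q/1479 - 238625*q^3/26622 + 973*q^2/986, -9*p^2/493 + p*q^2 - 54*p*q/493 + 1476*q^3/493 - 81*q^2/493}; counting standard monomials gives mu = 7. Corank 2; j^3 = -(p + 3*q)^3 is a perfect cube, so E-series; the 4-jet and mu = 7 give E_7.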